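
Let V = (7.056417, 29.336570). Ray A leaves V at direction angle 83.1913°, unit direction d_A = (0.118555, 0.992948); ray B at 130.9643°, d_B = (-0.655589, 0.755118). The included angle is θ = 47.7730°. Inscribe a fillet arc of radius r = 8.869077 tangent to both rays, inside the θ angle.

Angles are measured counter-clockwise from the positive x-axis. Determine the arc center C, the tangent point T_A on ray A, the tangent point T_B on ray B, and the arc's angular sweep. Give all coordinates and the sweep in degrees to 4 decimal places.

bisector direction at 107.0778° = (-0.293670,0.955907)
center distance |VC| = r/sin(θ/2) = 8.869077/sin(23.8865°) = 21.902949
C = V + |VC|·bis = (0.6242,50.2737)
T_A = V + ((C−V)·d_A)·d_A = V + 20.0269·d_A = (9.4307,49.2223)
T_B = V + ((C−V)·d_B)·d_B = V + 20.0269·d_B = (-6.0730,44.4593)
sweep = 180° − θ = 132.2270°

center=(0.6242,50.2737) T_A=(9.4307,49.2223) T_B=(-6.0730,44.4593) sweep=132.2270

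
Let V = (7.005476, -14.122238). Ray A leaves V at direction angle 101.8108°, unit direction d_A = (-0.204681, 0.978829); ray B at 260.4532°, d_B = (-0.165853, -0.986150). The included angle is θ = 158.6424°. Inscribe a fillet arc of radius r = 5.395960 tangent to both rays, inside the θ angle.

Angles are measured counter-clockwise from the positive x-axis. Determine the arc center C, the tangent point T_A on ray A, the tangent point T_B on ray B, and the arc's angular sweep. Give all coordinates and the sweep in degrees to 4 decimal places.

bisector direction at 181.1320° = (-0.999805,-0.019756)
center distance |VC| = r/sin(θ/2) = 5.395960/sin(79.3212°) = 5.491057
C = V + |VC|·bis = (1.5155,-14.2307)
T_A = V + ((C−V)·d_A)·d_A = V + 1.0175·d_A = (6.7972,-13.1263)
T_B = V + ((C−V)·d_B)·d_B = V + 1.0175·d_B = (6.8367,-15.1257)
sweep = 180° − θ = 21.3576°

center=(1.5155,-14.2307) T_A=(6.7972,-13.1263) T_B=(6.8367,-15.1257) sweep=21.3576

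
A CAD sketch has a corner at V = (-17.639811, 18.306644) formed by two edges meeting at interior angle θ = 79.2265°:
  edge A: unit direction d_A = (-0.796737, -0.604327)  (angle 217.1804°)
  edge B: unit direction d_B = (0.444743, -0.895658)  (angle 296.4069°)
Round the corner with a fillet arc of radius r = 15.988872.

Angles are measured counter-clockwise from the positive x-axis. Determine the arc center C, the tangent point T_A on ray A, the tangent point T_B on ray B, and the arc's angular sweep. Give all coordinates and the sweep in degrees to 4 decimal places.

center=(-23.3688,-6.1067) T_A=(-33.0313,6.6322) T_B=(-9.0482,1.0042) sweep=100.7735

bisector direction at 256.7937° = (-0.228459,-0.973554)
center distance |VC| = r/sin(θ/2) = 15.988872/sin(39.6133°) = 25.076565
C = V + |VC|·bis = (-23.3688,-6.1067)
T_A = V + ((C−V)·d_A)·d_A = V + 19.3181·d_A = (-33.0313,6.6322)
T_B = V + ((C−V)·d_B)·d_B = V + 19.3181·d_B = (-9.0482,1.0042)
sweep = 180° − θ = 100.7735°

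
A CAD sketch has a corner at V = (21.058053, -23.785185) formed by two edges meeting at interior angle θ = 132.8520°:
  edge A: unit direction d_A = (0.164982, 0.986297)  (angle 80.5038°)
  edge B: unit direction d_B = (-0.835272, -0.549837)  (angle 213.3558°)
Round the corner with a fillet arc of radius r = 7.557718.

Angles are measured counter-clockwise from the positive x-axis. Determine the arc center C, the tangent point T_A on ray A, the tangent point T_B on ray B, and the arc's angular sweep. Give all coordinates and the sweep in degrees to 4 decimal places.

center=(14.1480,-19.2857) T_A=(21.6021,-20.5326) T_B=(18.3035,-25.5984) sweep=47.1480

bisector direction at 146.9298° = (-0.838003,0.545666)
center distance |VC| = r/sin(θ/2) = 7.557718/sin(66.4260°) = 8.245884
C = V + |VC|·bis = (14.1480,-19.2857)
T_A = V + ((C−V)·d_A)·d_A = V + 3.2978·d_A = (21.6021,-20.5326)
T_B = V + ((C−V)·d_B)·d_B = V + 3.2978·d_B = (18.3035,-25.5984)
sweep = 180° − θ = 47.1480°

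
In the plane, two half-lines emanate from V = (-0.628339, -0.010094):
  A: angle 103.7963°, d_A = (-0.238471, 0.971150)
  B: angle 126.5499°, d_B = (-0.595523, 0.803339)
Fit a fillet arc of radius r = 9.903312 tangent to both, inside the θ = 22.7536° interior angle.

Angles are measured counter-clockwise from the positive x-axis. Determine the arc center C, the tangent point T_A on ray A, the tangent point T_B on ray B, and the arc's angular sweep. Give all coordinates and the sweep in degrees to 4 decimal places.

bisector direction at 115.1731° = (-0.425354,0.905027)
center distance |VC| = r/sin(θ/2) = 9.903312/sin(11.3768°) = 50.204259
C = V + |VC|·bis = (-21.9829,45.4261)
T_A = V + ((C−V)·d_A)·d_A = V + 49.2178·d_A = (-12.3653,47.7878)
T_B = V + ((C−V)·d_B)·d_B = V + 49.2178·d_B = (-29.9387,39.5285)
sweep = 180° − θ = 157.2464°

center=(-21.9829,45.4261) T_A=(-12.3653,47.7878) T_B=(-29.9387,39.5285) sweep=157.2464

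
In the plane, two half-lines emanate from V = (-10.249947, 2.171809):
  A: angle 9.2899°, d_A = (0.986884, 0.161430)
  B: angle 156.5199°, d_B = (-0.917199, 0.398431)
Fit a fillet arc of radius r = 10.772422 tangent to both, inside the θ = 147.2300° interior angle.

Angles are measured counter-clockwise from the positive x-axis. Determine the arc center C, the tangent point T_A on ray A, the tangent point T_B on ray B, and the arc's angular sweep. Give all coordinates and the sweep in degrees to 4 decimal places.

bisector direction at 82.9049° = (0.123517,0.992343)
center distance |VC| = r/sin(θ/2) = 10.772422/sin(73.6150°) = 11.228433
C = V + |VC|·bis = (-8.8630,13.3143)
T_A = V + ((C−V)·d_A)·d_A = V + 3.1674·d_A = (-7.1241,2.6831)
T_B = V + ((C−V)·d_B)·d_B = V + 3.1674·d_B = (-13.1551,3.4338)
sweep = 180° − θ = 32.7700°

center=(-8.8630,13.3143) T_A=(-7.1241,2.6831) T_B=(-13.1551,3.4338) sweep=32.7700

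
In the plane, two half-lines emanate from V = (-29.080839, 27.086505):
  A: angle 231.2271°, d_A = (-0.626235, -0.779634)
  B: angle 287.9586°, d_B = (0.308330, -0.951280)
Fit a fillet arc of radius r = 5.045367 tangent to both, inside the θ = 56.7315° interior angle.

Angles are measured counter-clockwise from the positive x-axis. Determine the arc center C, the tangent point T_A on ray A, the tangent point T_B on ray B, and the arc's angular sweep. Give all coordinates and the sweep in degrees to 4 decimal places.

bisector direction at 259.5928° = (-0.180642,-0.983549)
center distance |VC| = r/sin(θ/2) = 5.045367/sin(28.3657°) = 10.619628
C = V + |VC|·bis = (-30.9992,16.6416)
T_A = V + ((C−V)·d_A)·d_A = V + 9.3446·d_A = (-34.9327,19.8012)
T_B = V + ((C−V)·d_B)·d_B = V + 9.3446·d_B = (-26.1996,18.1972)
sweep = 180° − θ = 123.2685°

center=(-30.9992,16.6416) T_A=(-34.9327,19.8012) T_B=(-26.1996,18.1972) sweep=123.2685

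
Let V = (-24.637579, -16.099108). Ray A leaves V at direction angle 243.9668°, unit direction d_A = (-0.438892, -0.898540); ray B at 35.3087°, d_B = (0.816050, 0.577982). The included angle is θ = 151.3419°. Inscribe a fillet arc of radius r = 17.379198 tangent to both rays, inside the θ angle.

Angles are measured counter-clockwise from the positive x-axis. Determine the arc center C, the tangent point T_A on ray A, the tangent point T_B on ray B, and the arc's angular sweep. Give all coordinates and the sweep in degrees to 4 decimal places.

bisector direction at 319.6378° = (0.761965,-0.647618)
center distance |VC| = r/sin(θ/2) = 17.379198/sin(75.6710°) = 17.937218
C = V + |VC|·bis = (-10.9700,-27.7156)
T_A = V + ((C−V)·d_A)·d_A = V + 4.4393·d_A = (-26.5859,-20.0880)
T_B = V + ((C−V)·d_B)·d_B = V + 4.4393·d_B = (-21.0149,-13.5333)
sweep = 180° − θ = 28.6581°

center=(-10.9700,-27.7156) T_A=(-26.5859,-20.0880) T_B=(-21.0149,-13.5333) sweep=28.6581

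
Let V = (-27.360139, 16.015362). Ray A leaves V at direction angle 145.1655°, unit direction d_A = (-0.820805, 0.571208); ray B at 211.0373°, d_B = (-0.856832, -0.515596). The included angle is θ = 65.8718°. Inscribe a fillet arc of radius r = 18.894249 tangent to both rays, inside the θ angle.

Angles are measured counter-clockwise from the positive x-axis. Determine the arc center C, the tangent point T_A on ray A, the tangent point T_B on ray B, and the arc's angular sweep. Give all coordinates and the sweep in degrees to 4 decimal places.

bisector direction at 178.1014° = (-0.999451,0.033131)
center distance |VC| = r/sin(θ/2) = 18.894249/sin(32.9359°) = 34.751212
C = V + |VC|·bis = (-62.0923,17.1667)
T_A = V + ((C−V)·d_A)·d_A = V + 29.1660·d_A = (-51.2997,32.6752)
T_B = V + ((C−V)·d_B)·d_B = V + 29.1660·d_B = (-52.3505,0.9775)
sweep = 180° − θ = 114.1282°

center=(-62.0923,17.1667) T_A=(-51.2997,32.6752) T_B=(-52.3505,0.9775) sweep=114.1282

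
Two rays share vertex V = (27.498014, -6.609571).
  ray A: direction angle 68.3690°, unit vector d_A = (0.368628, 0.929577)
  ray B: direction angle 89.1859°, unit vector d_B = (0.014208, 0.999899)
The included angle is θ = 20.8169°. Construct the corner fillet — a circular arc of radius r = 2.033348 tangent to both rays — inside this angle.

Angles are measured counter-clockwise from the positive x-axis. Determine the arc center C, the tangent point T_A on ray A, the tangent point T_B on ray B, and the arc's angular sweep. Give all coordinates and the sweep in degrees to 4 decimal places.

center=(29.6884,4.4301) T_A=(31.5786,3.6805) T_B=(27.6553,4.4590) sweep=159.1831

bisector direction at 78.7775° = (0.194620,0.980879)
center distance |VC| = r/sin(θ/2) = 2.033348/sin(10.4085°) = 11.254847
C = V + |VC|·bis = (29.6884,4.4301)
T_A = V + ((C−V)·d_A)·d_A = V + 11.0696·d_A = (31.5786,3.6805)
T_B = V + ((C−V)·d_B)·d_B = V + 11.0696·d_B = (27.6553,4.4590)
sweep = 180° − θ = 159.1831°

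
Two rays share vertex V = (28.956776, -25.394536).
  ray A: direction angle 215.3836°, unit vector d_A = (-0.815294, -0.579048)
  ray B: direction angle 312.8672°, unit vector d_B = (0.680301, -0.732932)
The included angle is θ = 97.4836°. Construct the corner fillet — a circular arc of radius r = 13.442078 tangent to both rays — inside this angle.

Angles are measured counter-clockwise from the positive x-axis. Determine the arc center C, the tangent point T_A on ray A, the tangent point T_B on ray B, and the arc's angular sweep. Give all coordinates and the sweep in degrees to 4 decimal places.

bisector direction at 264.1254° = (-0.102352,-0.994748)
center distance |VC| = r/sin(θ/2) = 13.442078/sin(48.7418°) = 17.881157
C = V + |VC|·bis = (27.1266,-43.1818)
T_A = V + ((C−V)·d_A)·d_A = V + 11.7918·d_A = (19.3430,-32.2225)
T_B = V + ((C−V)·d_B)·d_B = V + 11.7918·d_B = (36.9787,-34.0371)
sweep = 180° − θ = 82.5164°

center=(27.1266,-43.1818) T_A=(19.3430,-32.2225) T_B=(36.9787,-34.0371) sweep=82.5164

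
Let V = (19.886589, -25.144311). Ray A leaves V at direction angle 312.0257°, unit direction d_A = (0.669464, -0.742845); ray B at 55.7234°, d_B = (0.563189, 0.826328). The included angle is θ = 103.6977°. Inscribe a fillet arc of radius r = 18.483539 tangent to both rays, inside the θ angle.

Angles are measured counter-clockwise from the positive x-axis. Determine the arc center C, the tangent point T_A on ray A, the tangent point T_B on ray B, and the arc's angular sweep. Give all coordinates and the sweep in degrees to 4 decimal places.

bisector direction at 3.8745° = (0.997714,0.067572)
center distance |VC| = r/sin(θ/2) = 18.483539/sin(51.8488°) = 23.504474
C = V + |VC|·bis = (43.3373,-23.5561)
T_A = V + ((C−V)·d_A)·d_A = V + 14.5196·d_A = (29.6069,-35.9301)
T_B = V + ((C−V)·d_B)·d_B = V + 14.5196·d_B = (28.0639,-13.1463)
sweep = 180° − θ = 76.3023°

center=(43.3373,-23.5561) T_A=(29.6069,-35.9301) T_B=(28.0639,-13.1463) sweep=76.3023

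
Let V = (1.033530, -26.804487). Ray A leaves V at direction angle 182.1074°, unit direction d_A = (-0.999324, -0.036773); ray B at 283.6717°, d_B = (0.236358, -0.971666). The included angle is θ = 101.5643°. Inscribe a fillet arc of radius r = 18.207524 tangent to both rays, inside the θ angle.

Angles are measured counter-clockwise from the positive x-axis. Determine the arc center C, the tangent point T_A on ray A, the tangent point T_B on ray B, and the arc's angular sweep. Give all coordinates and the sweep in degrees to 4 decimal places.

center=(-13.1460,-45.5461) T_A=(-13.8156,-27.3509) T_B=(4.5456,-41.2426) sweep=78.4357

bisector direction at 232.8896° = (-0.603353,-0.797474)
center distance |VC| = r/sin(θ/2) = 18.207524/sin(50.7822°) = 23.501235
C = V + |VC|·bis = (-13.1460,-45.5461)
T_A = V + ((C−V)·d_A)·d_A = V + 14.8591·d_A = (-13.8156,-27.3509)
T_B = V + ((C−V)·d_B)·d_B = V + 14.8591·d_B = (4.5456,-41.2426)
sweep = 180° − θ = 78.4357°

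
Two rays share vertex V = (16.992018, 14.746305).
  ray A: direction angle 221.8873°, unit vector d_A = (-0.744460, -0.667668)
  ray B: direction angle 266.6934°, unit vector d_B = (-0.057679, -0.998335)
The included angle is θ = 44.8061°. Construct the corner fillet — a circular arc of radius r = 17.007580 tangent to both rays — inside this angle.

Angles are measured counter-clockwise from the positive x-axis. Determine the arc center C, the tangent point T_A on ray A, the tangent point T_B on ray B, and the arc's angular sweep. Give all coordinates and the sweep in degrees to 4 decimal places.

bisector direction at 244.2904° = (-0.433811,-0.901004)
center distance |VC| = r/sin(θ/2) = 17.007580/sin(22.4031°) = 44.625310
C = V + |VC|·bis = (-2.3669,-25.4613)
T_A = V + ((C−V)·d_A)·d_A = V + 41.2572·d_A = (-13.7223,-12.7998)
T_B = V + ((C−V)·d_B)·d_B = V + 41.2572·d_B = (14.6123,-26.4423)
sweep = 180° − θ = 135.1939°

center=(-2.3669,-25.4613) T_A=(-13.7223,-12.7998) T_B=(14.6123,-26.4423) sweep=135.1939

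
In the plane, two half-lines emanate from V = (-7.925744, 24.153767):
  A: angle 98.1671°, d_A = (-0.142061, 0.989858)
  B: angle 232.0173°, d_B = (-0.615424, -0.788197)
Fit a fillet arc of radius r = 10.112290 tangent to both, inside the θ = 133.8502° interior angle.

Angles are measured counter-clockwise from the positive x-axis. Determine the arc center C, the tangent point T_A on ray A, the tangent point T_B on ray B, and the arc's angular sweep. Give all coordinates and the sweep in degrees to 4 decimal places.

bisector direction at 165.0922° = (-0.966341,0.257264)
center distance |VC| = r/sin(θ/2) = 10.112290/sin(66.9251°) = 10.991700
C = V + |VC|·bis = (-18.5475,26.9815)
T_A = V + ((C−V)·d_A)·d_A = V + 4.3080·d_A = (-8.5377,28.4181)
T_B = V + ((C−V)·d_B)·d_B = V + 4.3080·d_B = (-10.5770,20.7582)
sweep = 180° − θ = 46.1498°

center=(-18.5475,26.9815) T_A=(-8.5377,28.4181) T_B=(-10.5770,20.7582) sweep=46.1498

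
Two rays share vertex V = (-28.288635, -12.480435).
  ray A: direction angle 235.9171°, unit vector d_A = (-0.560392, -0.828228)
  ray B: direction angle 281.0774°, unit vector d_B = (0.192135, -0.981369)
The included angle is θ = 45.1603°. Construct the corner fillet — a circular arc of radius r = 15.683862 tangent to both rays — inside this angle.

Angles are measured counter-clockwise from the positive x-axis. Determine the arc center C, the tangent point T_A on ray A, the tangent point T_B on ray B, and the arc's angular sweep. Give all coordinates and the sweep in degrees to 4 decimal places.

center=(-36.4339,-52.5060) T_A=(-49.4237,-43.7169) T_B=(-21.0423,-49.4926) sweep=134.8397

bisector direction at 258.4973° = (-0.199415,-0.979915)
center distance |VC| = r/sin(θ/2) = 15.683862/sin(22.5801°) = 40.846001
C = V + |VC|·bis = (-36.4339,-52.5060)
T_A = V + ((C−V)·d_A)·d_A = V + 37.7149·d_A = (-49.4237,-43.7169)
T_B = V + ((C−V)·d_B)·d_B = V + 37.7149·d_B = (-21.0423,-49.4926)
sweep = 180° − θ = 134.8397°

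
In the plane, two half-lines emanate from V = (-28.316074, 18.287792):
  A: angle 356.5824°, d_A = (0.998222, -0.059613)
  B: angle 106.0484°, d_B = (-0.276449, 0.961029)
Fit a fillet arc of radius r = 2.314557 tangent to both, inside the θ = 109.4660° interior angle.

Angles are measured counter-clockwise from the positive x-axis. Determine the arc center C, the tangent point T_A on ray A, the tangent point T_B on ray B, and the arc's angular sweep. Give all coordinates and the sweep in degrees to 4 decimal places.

bisector direction at 51.3154° = (0.625033,0.780598)
center distance |VC| = r/sin(θ/2) = 2.314557/sin(54.7330°) = 2.834833
C = V + |VC|·bis = (-26.5442,20.5007)
T_A = V + ((C−V)·d_A)·d_A = V + 1.6368·d_A = (-26.6822,18.1902)
T_B = V + ((C−V)·d_B)·d_B = V + 1.6368·d_B = (-28.7686,19.8608)
sweep = 180° − θ = 70.5340°

center=(-26.5442,20.5007) T_A=(-26.6822,18.1902) T_B=(-28.7686,19.8608) sweep=70.5340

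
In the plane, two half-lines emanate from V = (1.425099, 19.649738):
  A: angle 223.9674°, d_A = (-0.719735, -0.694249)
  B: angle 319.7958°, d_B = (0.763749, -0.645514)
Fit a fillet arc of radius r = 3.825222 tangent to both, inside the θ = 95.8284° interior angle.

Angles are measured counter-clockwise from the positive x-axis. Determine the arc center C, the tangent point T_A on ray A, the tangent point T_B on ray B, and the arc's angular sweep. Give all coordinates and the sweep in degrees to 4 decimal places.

bisector direction at 271.8816° = (0.032834,-0.999461)
center distance |VC| = r/sin(θ/2) = 3.825222/sin(47.9142°) = 5.154299
C = V + |VC|·bis = (1.5943,14.4982)
T_A = V + ((C−V)·d_A)·d_A = V + 3.4546·d_A = (-1.0613,17.2514)
T_B = V + ((C−V)·d_B)·d_B = V + 3.4546·d_B = (4.0636,17.4197)
sweep = 180° − θ = 84.1716°

center=(1.5943,14.4982) T_A=(-1.0613,17.2514) T_B=(4.0636,17.4197) sweep=84.1716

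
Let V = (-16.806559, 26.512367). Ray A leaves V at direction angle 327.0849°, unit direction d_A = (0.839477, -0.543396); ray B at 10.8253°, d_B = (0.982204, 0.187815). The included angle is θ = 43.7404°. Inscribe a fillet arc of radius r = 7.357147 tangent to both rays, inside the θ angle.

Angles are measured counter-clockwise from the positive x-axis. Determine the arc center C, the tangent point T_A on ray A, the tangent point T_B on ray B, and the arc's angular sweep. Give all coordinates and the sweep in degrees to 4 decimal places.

center=(2.5781,22.7286) T_A=(-1.4198,16.5525) T_B=(1.1963,29.9548) sweep=136.2596

bisector direction at 348.9551° = (0.981477,-0.191578)
center distance |VC| = r/sin(θ/2) = 7.357147/sin(21.8702°) = 19.750457
C = V + |VC|·bis = (2.5781,22.7286)
T_A = V + ((C−V)·d_A)·d_A = V + 18.3290·d_A = (-1.4198,16.5525)
T_B = V + ((C−V)·d_B)·d_B = V + 18.3290·d_B = (1.1963,29.9548)
sweep = 180° − θ = 136.2596°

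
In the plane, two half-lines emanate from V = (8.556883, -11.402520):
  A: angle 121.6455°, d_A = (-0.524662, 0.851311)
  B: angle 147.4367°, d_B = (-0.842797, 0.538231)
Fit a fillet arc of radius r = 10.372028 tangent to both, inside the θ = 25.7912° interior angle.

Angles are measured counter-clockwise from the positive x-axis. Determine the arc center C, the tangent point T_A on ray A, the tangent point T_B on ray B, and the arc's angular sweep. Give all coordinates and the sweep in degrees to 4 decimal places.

bisector direction at 134.5411° = (-0.701421,0.712747)
center distance |VC| = r/sin(θ/2) = 10.372028/sin(12.8956°) = 46.474811
C = V + |VC|·bis = (-24.0415,21.7223)
T_A = V + ((C−V)·d_A)·d_A = V + 45.3026·d_A = (-15.2117,27.1641)
T_B = V + ((C−V)·d_B)·d_B = V + 45.3026·d_B = (-29.6241,12.9808)
sweep = 180° − θ = 154.2088°

center=(-24.0415,21.7223) T_A=(-15.2117,27.1641) T_B=(-29.6241,12.9808) sweep=154.2088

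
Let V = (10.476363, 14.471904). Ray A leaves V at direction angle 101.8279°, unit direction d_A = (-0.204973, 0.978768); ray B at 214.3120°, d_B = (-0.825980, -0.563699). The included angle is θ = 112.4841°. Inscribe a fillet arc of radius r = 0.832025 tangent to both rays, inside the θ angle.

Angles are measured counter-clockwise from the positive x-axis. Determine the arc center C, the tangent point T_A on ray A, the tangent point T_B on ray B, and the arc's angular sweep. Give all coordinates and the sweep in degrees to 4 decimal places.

bisector direction at 158.0700° = (-0.927641,0.373474)
center distance |VC| = r/sin(θ/2) = 0.832025/sin(56.2420°) = 1.000761
C = V + |VC|·bis = (9.5480,14.8457)
T_A = V + ((C−V)·d_A)·d_A = V + 0.5561·d_A = (10.3624,15.0162)
T_B = V + ((C−V)·d_B)·d_B = V + 0.5561·d_B = (10.0170,14.1584)
sweep = 180° − θ = 67.5159°

center=(9.5480,14.8457) T_A=(10.3624,15.0162) T_B=(10.0170,14.1584) sweep=67.5159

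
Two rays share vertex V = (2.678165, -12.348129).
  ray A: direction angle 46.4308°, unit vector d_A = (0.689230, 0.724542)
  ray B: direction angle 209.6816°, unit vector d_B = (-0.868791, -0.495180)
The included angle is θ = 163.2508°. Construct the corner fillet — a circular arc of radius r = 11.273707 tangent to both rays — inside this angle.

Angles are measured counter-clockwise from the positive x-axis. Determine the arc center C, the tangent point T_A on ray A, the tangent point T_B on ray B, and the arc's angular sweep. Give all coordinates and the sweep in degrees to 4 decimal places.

center=(-4.3462,-3.3755) T_A=(3.8220,-11.1456) T_B=(1.2363,-13.1700) sweep=16.7492

bisector direction at 128.0562° = (-0.616434,0.787406)
center distance |VC| = r/sin(θ/2) = 11.273707/sin(81.6254°) = 11.395214
C = V + |VC|·bis = (-4.3462,-3.3755)
T_A = V + ((C−V)·d_A)·d_A = V + 1.6596·d_A = (3.8220,-11.1456)
T_B = V + ((C−V)·d_B)·d_B = V + 1.6596·d_B = (1.2363,-13.1700)
sweep = 180° − θ = 16.7492°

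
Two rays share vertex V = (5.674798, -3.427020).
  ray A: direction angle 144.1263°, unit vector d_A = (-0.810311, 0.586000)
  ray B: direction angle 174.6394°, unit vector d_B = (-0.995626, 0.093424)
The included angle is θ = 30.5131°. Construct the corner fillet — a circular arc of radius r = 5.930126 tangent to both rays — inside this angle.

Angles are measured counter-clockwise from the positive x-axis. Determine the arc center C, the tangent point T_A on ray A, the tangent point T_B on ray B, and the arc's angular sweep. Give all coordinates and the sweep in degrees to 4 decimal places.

bisector direction at 159.3828° = (-0.935954,0.352122)
center distance |VC| = r/sin(θ/2) = 5.930126/sin(15.2566°) = 22.535882
C = V + |VC|·bis = (-15.4178,4.5084)
T_A = V + ((C−V)·d_A)·d_A = V + 21.7417·d_A = (-11.9427,9.3136)
T_B = V + ((C−V)·d_B)·d_B = V + 21.7417·d_B = (-15.9718,-1.3958)
sweep = 180° − θ = 149.4869°

center=(-15.4178,4.5084) T_A=(-11.9427,9.3136) T_B=(-15.9718,-1.3958) sweep=149.4869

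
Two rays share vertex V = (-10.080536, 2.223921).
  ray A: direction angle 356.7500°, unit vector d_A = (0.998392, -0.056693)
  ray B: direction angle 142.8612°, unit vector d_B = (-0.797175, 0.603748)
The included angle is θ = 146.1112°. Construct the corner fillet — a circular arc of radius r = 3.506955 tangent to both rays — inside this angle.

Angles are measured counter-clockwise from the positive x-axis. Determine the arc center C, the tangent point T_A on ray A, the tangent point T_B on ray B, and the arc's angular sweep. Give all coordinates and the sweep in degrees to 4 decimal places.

bisector direction at 69.8056° = (0.345206,0.938527)
center distance |VC| = r/sin(θ/2) = 3.506955/sin(73.0556°) = 3.666108
C = V + |VC|·bis = (-8.8150,5.6647)
T_A = V + ((C−V)·d_A)·d_A = V + 1.0685·d_A = (-9.0138,2.1633)
T_B = V + ((C−V)·d_B)·d_B = V + 1.0685·d_B = (-10.9323,2.8690)
sweep = 180° − θ = 33.8888°

center=(-8.8150,5.6647) T_A=(-9.0138,2.1633) T_B=(-10.9323,2.8690) sweep=33.8888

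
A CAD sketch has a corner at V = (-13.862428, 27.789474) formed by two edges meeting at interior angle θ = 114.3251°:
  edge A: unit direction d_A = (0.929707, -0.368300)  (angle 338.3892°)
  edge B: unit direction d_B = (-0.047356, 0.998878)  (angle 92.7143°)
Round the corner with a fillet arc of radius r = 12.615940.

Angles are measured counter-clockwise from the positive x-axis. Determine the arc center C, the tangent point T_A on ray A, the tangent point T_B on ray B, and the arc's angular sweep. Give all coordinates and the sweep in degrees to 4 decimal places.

center=(-1.6462,36.5199) T_A=(-6.2927,24.7907) T_B=(-14.2480,35.9224) sweep=65.6749

bisector direction at 35.5518° = (0.813591,0.581438)
center distance |VC| = r/sin(θ/2) = 12.615940/sin(57.1626°) = 15.015180
C = V + |VC|·bis = (-1.6462,36.5199)
T_A = V + ((C−V)·d_A)·d_A = V + 8.1421·d_A = (-6.2927,24.7907)
T_B = V + ((C−V)·d_B)·d_B = V + 8.1421·d_B = (-14.2480,35.9224)
sweep = 180° − θ = 65.6749°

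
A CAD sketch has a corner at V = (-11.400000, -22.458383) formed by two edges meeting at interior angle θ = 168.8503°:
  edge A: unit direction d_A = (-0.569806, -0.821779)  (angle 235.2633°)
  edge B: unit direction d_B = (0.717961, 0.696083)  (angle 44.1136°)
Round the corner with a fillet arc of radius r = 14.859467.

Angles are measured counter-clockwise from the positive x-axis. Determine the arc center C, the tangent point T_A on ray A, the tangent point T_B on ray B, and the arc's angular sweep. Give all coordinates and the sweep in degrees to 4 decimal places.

bisector direction at 319.6884° = (0.762538,-0.646944)
center distance |VC| = r/sin(θ/2) = 14.859467/sin(84.4252°) = 14.930084
C = V + |VC|·bis = (-0.0152,-32.1173)
T_A = V + ((C−V)·d_A)·d_A = V + 1.4504·d_A = (-12.2264,-23.6503)
T_B = V + ((C−V)·d_B)·d_B = V + 1.4504·d_B = (-10.3587,-21.4488)
sweep = 180° − θ = 11.1497°

center=(-0.0152,-32.1173) T_A=(-12.2264,-23.6503) T_B=(-10.3587,-21.4488) sweep=11.1497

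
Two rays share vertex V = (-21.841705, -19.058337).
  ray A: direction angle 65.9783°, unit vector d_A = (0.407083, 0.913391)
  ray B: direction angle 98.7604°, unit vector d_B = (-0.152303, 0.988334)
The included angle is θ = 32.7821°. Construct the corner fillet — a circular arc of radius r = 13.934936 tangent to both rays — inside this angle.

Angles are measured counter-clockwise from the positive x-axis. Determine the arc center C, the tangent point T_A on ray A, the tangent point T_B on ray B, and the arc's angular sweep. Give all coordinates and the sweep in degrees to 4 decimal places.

bisector direction at 82.3693° = (0.132787,0.991145)
center distance |VC| = r/sin(θ/2) = 13.934936/sin(16.3910°) = 49.381115
C = V + |VC|·bis = (-15.2846,29.8855)
T_A = V + ((C−V)·d_A)·d_A = V + 47.3742·d_A = (-2.5565,24.2128)
T_B = V + ((C−V)·d_B)·d_B = V + 47.3742·d_B = (-29.0569,27.7632)
sweep = 180° − θ = 147.2179°

center=(-15.2846,29.8855) T_A=(-2.5565,24.2128) T_B=(-29.0569,27.7632) sweep=147.2179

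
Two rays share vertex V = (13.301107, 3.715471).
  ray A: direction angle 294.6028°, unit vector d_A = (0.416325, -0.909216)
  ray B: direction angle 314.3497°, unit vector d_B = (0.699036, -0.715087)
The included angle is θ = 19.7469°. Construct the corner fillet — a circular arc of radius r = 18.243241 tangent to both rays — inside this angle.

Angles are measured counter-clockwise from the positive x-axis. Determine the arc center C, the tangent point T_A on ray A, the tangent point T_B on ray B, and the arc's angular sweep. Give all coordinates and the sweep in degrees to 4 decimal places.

bisector direction at 304.4763° = (0.566065,-0.824361)
center distance |VC| = r/sin(θ/2) = 18.243241/sin(9.8735°) = 106.391583
C = V + |VC|·bis = (73.5256,-83.9896)
T_A = V + ((C−V)·d_A)·d_A = V + 104.8158·d_A = (56.9386,-91.5847)
T_B = V + ((C−V)·d_B)·d_B = V + 104.8158·d_B = (86.5711,-71.2369)
sweep = 180° − θ = 160.2531°

center=(73.5256,-83.9896) T_A=(56.9386,-91.5847) T_B=(86.5711,-71.2369) sweep=160.2531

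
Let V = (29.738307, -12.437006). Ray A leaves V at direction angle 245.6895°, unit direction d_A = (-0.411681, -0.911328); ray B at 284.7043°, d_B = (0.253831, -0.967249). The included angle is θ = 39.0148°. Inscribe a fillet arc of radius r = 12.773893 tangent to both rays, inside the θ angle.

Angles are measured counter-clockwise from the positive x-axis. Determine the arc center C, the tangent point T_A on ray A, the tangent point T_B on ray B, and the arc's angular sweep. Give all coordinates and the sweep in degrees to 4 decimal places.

bisector direction at 265.1969° = (-0.083732,-0.996488)
center distance |VC| = r/sin(θ/2) = 12.773893/sin(19.5074°) = 38.253366
C = V + |VC|·bis = (26.5353,-50.5560)
T_A = V + ((C−V)·d_A)·d_A = V + 36.0576·d_A = (14.8941,-45.2973)
T_B = V + ((C−V)·d_B)·d_B = V + 36.0576·d_B = (38.8908,-47.3136)
sweep = 180° − θ = 140.9852°

center=(26.5353,-50.5560) T_A=(14.8941,-45.2973) T_B=(38.8908,-47.3136) sweep=140.9852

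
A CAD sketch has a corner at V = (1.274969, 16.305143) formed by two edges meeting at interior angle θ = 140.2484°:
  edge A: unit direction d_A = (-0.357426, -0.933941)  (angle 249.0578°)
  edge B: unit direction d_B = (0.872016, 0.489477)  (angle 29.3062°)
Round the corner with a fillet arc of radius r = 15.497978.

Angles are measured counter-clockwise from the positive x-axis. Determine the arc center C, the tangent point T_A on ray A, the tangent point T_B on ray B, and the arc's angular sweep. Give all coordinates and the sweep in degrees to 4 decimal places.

bisector direction at 319.1820° = (0.756790,-0.653658)
center distance |VC| = r/sin(θ/2) = 15.497978/sin(70.1242°) = 16.479640
C = V + |VC|·bis = (13.7466,5.5331)
T_A = V + ((C−V)·d_A)·d_A = V + 5.6028·d_A = (-0.7276,11.0725)
T_B = V + ((C−V)·d_B)·d_B = V + 5.6028·d_B = (6.1607,19.0476)
sweep = 180° − θ = 39.7516°

center=(13.7466,5.5331) T_A=(-0.7276,11.0725) T_B=(6.1607,19.0476) sweep=39.7516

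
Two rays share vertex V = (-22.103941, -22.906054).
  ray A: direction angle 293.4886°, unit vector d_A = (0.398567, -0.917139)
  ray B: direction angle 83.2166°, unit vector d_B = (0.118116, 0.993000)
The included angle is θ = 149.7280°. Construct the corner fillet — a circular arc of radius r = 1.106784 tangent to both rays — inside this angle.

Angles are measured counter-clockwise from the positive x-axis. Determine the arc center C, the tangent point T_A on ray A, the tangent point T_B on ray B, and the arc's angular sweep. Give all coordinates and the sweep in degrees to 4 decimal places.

bisector direction at 8.3526° = (0.989393,0.145265)
center distance |VC| = r/sin(θ/2) = 1.106784/sin(74.8640°) = 1.146560
C = V + |VC|·bis = (-20.9695,-22.7395)
T_A = V + ((C−V)·d_A)·d_A = V + 0.2994·d_A = (-21.9846,-23.1806)
T_B = V + ((C−V)·d_B)·d_B = V + 0.2994·d_B = (-22.0686,-22.6088)
sweep = 180° − θ = 30.2720°

center=(-20.9695,-22.7395) T_A=(-21.9846,-23.1806) T_B=(-22.0686,-22.6088) sweep=30.2720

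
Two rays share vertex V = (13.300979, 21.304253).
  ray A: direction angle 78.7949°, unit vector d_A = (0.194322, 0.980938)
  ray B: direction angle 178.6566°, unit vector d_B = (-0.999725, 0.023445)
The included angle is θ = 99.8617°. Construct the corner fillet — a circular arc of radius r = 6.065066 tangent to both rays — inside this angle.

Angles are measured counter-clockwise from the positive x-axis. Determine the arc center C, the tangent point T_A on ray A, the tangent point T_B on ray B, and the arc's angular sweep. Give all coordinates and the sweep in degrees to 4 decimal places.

bisector direction at 128.7258° = (-0.625593,0.780149)
center distance |VC| = r/sin(θ/2) = 6.065066/sin(49.9308°) = 7.925413
C = V + |VC|·bis = (8.3429,27.4873)
T_A = V + ((C−V)·d_A)·d_A = V + 5.1017·d_A = (14.2923,26.3087)
T_B = V + ((C−V)·d_B)·d_B = V + 5.1017·d_B = (8.2007,21.4239)
sweep = 180° − θ = 80.1383°

center=(8.3429,27.4873) T_A=(14.2923,26.3087) T_B=(8.2007,21.4239) sweep=80.1383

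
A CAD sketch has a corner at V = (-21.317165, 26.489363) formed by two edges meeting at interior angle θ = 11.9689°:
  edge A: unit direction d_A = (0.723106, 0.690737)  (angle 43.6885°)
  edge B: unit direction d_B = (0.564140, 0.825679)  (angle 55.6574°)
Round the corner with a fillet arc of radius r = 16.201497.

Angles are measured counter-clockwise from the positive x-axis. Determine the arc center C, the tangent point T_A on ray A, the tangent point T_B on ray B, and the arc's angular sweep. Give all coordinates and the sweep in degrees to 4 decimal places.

center=(79.2482,144.9585) T_A=(90.4391,133.2431) T_B=(65.8709,154.0984) sweep=168.0311

bisector direction at 49.6729° = (0.647150,0.762363)
center distance |VC| = r/sin(θ/2) = 16.201497/sin(5.9844°) = 155.397302
C = V + |VC|·bis = (79.2482,144.9585)
T_A = V + ((C−V)·d_A)·d_A = V + 154.5504·d_A = (90.4391,133.2431)
T_B = V + ((C−V)·d_B)·d_B = V + 154.5504·d_B = (65.8709,154.0984)
sweep = 180° − θ = 168.0311°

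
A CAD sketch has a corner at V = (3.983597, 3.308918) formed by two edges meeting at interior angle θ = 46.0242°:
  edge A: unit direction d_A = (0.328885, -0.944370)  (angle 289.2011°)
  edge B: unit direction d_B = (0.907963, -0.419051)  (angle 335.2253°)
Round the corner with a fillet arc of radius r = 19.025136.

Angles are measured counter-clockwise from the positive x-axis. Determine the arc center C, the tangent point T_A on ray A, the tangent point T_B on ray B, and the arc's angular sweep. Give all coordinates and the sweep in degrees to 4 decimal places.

center=(36.6825,-32.7362) T_A=(18.7157,-38.9933) T_B=(44.6550,-15.4621) sweep=133.9758

bisector direction at 312.2132° = (0.671891,-0.740650)
center distance |VC| = r/sin(θ/2) = 19.025136/sin(23.0121°) = 48.666908
C = V + |VC|·bis = (36.6825,-32.7362)
T_A = V + ((C−V)·d_A)·d_A = V + 44.7941·d_A = (18.7157,-38.9933)
T_B = V + ((C−V)·d_B)·d_B = V + 44.7941·d_B = (44.6550,-15.4621)
sweep = 180° − θ = 133.9758°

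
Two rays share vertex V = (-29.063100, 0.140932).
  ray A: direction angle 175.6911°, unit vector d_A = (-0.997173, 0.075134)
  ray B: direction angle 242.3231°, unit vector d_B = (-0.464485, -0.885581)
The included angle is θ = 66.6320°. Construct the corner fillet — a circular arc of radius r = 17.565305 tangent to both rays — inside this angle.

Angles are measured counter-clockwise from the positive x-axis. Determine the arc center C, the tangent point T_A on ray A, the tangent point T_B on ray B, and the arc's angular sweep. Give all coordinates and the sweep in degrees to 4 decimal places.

bisector direction at 209.0071° = (-0.874560,-0.484918)
center distance |VC| = r/sin(θ/2) = 17.565305/sin(33.3160°) = 31.980167
C = V + |VC|·bis = (-57.0317,-15.3668)
T_A = V + ((C−V)·d_A)·d_A = V + 26.7244·d_A = (-55.7119,2.1488)
T_B = V + ((C−V)·d_B)·d_B = V + 26.7244·d_B = (-41.4762,-23.5256)
sweep = 180° − θ = 113.3680°

center=(-57.0317,-15.3668) T_A=(-55.7119,2.1488) T_B=(-41.4762,-23.5256) sweep=113.3680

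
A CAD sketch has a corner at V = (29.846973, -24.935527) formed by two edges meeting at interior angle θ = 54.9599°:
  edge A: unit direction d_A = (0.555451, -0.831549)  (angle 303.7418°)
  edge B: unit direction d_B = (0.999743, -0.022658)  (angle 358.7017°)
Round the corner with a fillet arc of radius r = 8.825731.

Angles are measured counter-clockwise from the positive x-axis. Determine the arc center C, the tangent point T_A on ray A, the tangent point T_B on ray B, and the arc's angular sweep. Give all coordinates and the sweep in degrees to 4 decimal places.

bisector direction at 331.2217° = (0.876489,-0.481421)
center distance |VC| = r/sin(θ/2) = 8.825731/sin(27.4799°) = 19.126573
C = V + |VC|·bis = (46.6112,-34.1435)
T_A = V + ((C−V)·d_A)·d_A = V + 16.9686·d_A = (39.2722,-39.0457)
T_B = V + ((C−V)·d_B)·d_B = V + 16.9686·d_B = (46.8112,-25.3200)
sweep = 180° − θ = 125.0401°

center=(46.6112,-34.1435) T_A=(39.2722,-39.0457) T_B=(46.8112,-25.3200) sweep=125.0401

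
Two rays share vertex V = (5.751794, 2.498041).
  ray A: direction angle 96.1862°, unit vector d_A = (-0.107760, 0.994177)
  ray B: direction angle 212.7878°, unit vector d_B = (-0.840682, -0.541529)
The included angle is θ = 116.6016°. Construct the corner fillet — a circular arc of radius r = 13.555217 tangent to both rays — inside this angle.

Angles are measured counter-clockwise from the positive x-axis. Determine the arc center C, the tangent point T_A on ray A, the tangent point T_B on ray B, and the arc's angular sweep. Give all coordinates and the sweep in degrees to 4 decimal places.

bisector direction at 154.4870° = (-0.902488,0.430716)
center distance |VC| = r/sin(θ/2) = 13.555217/sin(58.3008°) = 15.931974
C = V + |VC|·bis = (-8.6266,9.3602)
T_A = V + ((C−V)·d_A)·d_A = V + 8.3716·d_A = (4.8497,10.8209)
T_B = V + ((C−V)·d_B)·d_B = V + 8.3716·d_B = (-1.2861,-2.0354)
sweep = 180° − θ = 63.3984°

center=(-8.6266,9.3602) T_A=(4.8497,10.8209) T_B=(-1.2861,-2.0354) sweep=63.3984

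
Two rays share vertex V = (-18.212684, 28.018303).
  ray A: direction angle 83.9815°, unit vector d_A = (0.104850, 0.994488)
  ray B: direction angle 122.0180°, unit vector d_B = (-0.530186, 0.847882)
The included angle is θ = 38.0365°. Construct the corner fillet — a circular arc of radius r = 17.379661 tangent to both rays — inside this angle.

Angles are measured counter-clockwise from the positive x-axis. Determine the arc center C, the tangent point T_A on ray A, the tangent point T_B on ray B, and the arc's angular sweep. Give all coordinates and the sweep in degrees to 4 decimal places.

center=(-30.2098,79.9847) T_A=(-12.9260,78.1624) T_B=(-44.9457,70.7702) sweep=141.9635

bisector direction at 102.9997° = (-0.224947,0.974371)
center distance |VC| = r/sin(θ/2) = 17.379661/sin(19.0182°) = 53.333225
C = V + |VC|·bis = (-30.2098,79.9847)
T_A = V + ((C−V)·d_A)·d_A = V + 50.4220·d_A = (-12.9260,78.1624)
T_B = V + ((C−V)·d_B)·d_B = V + 50.4220·d_B = (-44.9457,70.7702)
sweep = 180° − θ = 141.9635°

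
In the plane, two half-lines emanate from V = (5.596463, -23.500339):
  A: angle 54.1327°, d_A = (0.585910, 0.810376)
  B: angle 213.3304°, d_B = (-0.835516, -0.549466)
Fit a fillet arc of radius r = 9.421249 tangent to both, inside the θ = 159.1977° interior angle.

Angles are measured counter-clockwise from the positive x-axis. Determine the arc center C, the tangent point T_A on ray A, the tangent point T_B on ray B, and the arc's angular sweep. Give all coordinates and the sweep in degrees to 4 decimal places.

bisector direction at 133.7315° = (-0.691280,0.722587)
center distance |VC| = r/sin(θ/2) = 9.421249/sin(79.5988°) = 9.578647
C = V + |VC|·bis = (-1.0251,-16.5789)
T_A = V + ((C−V)·d_A)·d_A = V + 1.7293·d_A = (6.6097,-22.0989)
T_B = V + ((C−V)·d_B)·d_B = V + 1.7293·d_B = (4.1516,-24.4505)
sweep = 180° − θ = 20.8023°

center=(-1.0251,-16.5789) T_A=(6.6097,-22.0989) T_B=(4.1516,-24.4505) sweep=20.8023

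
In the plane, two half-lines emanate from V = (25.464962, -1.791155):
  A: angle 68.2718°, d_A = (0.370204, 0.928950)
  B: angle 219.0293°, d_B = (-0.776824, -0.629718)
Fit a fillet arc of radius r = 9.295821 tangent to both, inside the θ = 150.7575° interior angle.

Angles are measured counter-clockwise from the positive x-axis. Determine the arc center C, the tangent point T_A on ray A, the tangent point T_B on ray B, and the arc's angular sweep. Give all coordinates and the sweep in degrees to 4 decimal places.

center=(17.7274,3.9030) T_A=(26.3627,0.4616) T_B=(23.5811,-3.3183) sweep=29.2425

bisector direction at 143.6506° = (-0.805417,0.592709)
center distance |VC| = r/sin(θ/2) = 9.295821/sin(75.3787°) = 9.606936
C = V + |VC|·bis = (17.7274,3.9030)
T_A = V + ((C−V)·d_A)·d_A = V + 2.4251·d_A = (26.3627,0.4616)
T_B = V + ((C−V)·d_B)·d_B = V + 2.4251·d_B = (23.5811,-3.3183)
sweep = 180° − θ = 29.2425°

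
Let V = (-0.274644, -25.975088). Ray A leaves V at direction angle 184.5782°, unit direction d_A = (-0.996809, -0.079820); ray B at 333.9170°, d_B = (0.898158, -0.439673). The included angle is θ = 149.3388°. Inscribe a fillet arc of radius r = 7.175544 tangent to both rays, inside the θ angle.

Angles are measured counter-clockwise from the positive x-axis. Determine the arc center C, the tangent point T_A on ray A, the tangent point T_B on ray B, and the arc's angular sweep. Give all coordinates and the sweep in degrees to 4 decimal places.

center=(-1.6627,-33.2848) T_A=(-2.2355,-26.1321) T_B=(1.4921,-26.8400) sweep=30.6612

bisector direction at 259.2476° = (-0.186565,-0.982443)
center distance |VC| = r/sin(θ/2) = 7.175544/sin(74.6694°) = 7.440297
C = V + |VC|·bis = (-1.6627,-33.2848)
T_A = V + ((C−V)·d_A)·d_A = V + 1.9671·d_A = (-2.2355,-26.1321)
T_B = V + ((C−V)·d_B)·d_B = V + 1.9671·d_B = (1.4921,-26.8400)
sweep = 180° − θ = 30.6612°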